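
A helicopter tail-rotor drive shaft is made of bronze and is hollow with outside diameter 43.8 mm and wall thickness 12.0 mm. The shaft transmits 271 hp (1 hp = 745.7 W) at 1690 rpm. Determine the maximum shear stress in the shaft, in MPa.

72.2 MPa

ω = 2π·1690/60 = 177.0 rad/s, so T = P/ω = 271×745.7 / 177.0 = 1142 N·m.
J = π(d_o⁴ − d_i⁴)/32 = π(0.0438⁴ − 0.0198⁴)/32 = 3.462×10^-7 m⁴.
τ_max = T·r/J = 1142 × 0.0219 / 3.462×10^-7 = 7.223×10^7 Pa.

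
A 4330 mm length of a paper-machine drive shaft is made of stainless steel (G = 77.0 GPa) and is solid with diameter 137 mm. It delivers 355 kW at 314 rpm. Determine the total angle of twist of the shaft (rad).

0.0176 rad

ω = 2π·314/60 = 32.88 rad/s, so T = P/ω = 355×10³ / 32.88 = 10800 N·m.
J = πd⁴/32 = π(0.137)⁴/32 = 3.458×10^-5 m⁴.
θ = T·L/(G·J) = 10800 × 4.33 / (77.0×10⁹ × 3.458×10^-5) = 0.01755 rad.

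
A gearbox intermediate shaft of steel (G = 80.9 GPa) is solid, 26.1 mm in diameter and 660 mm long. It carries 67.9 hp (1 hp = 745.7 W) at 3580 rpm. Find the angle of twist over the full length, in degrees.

ω = 2π·3580/60 = 374.9 rad/s, so T = P/ω = 67.9×745.7 / 374.9 = 135.1 N·m.
J = πd⁴/32 = π(0.0261)⁴/32 = 4.556×10^-8 m⁴.
θ = T·L/(G·J) = 135.1 × 0.660 / (80.9×10⁹ × 4.556×10^-8) = 0.02419 rad.

1.39°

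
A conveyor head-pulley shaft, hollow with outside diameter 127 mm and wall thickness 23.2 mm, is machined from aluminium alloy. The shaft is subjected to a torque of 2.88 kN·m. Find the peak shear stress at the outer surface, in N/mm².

8.55 N/mm²

J = π(d_o⁴ − d_i⁴)/32 = π(0.127⁴ − 0.0806⁴)/32 = 2.140×10^-5 m⁴.
τ_max = T·r/J = 2880 × 0.0635 / 2.140×10^-5 = 8.547×10^6 Pa.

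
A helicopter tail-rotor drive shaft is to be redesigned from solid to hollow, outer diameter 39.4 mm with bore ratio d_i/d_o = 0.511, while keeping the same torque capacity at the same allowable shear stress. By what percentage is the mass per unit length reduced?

22.6 %

Equal τ_max and T ⇒ the solid shaft needs d_s³ = d_o³(1−k⁴), so d_s = 39.4·(1−0.511⁴)^(1/3) = 38.48 mm.
Area ratio A_h/A_s = d_o²(1−k²)/d_s² = (1−k²)/(1−k⁴)^(2/3) = 0.7745.
Mass saving = 1 − 0.7745 = 22.6 %.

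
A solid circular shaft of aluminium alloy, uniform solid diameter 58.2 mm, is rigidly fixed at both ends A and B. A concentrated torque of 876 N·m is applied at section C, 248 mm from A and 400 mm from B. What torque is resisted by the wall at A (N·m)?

541 N·m

With uniform GJ and both ends fixed, compatibility θ_AC = θ_CB gives T_A·a = T_B·b, together with T_A + T_B = T₀.
T_A = T₀·b/(a+b) = 876.0·400/648.0 = 540.7 N·m; T_B = 335.3 N·m.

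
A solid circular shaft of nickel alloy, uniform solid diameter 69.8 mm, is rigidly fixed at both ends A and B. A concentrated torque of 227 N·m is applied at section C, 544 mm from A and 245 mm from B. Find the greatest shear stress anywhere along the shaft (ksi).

0.340 ksi

With uniform GJ and both ends fixed, compatibility θ_AC = θ_CB gives T_A·a = T_B·b, together with T_A + T_B = T₀.
T_A = T₀·b/(a+b) = 227.0·245/789.0 = 70.49 N·m; T_B = 156.5 N·m.
τ in each portion: τ_AC = 1.06×10^6 Pa, τ_CB = 2.34×10^6 Pa; maximum is in CB.
τ_max = T_CB·r/J = 156.5·0.0349/2.33×10^-6 = 2.344×10^6 Pa.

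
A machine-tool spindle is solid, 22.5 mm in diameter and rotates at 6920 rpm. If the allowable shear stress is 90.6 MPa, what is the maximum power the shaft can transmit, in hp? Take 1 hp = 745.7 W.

197 hp

J = πd⁴/32 = π(0.0225)⁴/32 = 2.516×10^-8 m⁴.
T_max = τ_allow·J/r = 9.06×10^7 × 2.516×10^-8 / 0.0112 = 202.6 N·m.
ω = 2π·6920/60 = 724.7 rad/s, so P_max = T_max·ω = 1.468×10^5 W.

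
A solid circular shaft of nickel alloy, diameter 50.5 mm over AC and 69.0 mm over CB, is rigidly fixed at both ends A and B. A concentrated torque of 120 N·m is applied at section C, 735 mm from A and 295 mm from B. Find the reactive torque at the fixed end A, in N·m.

12.4 N·m

Compatibility: T_A·a/J_AC = T_B·b/J_CB with T_A + T_B = T₀.
J_AC = 6.39×10^-7 m⁴, J_CB = 2.23×10^-6 m⁴, so T_A = T₀·(J_AC/a)/((J_AC/a)+(J_CB/b)) = 12.39 N·m, T_B = 107.6 N·m.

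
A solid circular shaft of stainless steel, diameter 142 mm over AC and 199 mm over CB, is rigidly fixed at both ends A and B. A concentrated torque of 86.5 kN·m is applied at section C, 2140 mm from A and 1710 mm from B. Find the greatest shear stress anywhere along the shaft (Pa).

Compatibility: T_A·a/J_AC = T_B·b/J_CB with T_A + T_B = T₀.
J_AC = 3.99×10^-5 m⁴, J_CB = 1.54×10^-4 m⁴, so T_A = T₀·(J_AC/a)/((J_AC/a)+(J_CB/b)) = 14840 N·m, T_B = 71660 N·m.
τ in each portion: τ_AC = 2.64×10^7 Pa, τ_CB = 4.63×10^7 Pa; maximum is in CB.
τ_max = T_CB·r/J = 71660·0.0995/1.54×10^-4 = 4.631×10^7 Pa.

4.63e7 Pa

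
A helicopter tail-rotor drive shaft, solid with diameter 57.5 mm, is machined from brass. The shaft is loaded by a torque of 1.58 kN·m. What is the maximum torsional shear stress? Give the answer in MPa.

42.3 MPa

J = πd⁴/32 = π(0.0575)⁴/32 = 1.073×10^-6 m⁴.
τ_max = T·r/J = 1580 × 0.0288 / 1.073×10^-6 = 4.233×10^7 Pa.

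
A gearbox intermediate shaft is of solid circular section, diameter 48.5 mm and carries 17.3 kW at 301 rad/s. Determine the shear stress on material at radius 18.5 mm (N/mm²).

ω = 301 rad/s, so T = P/ω = 17.3×10³ / 301.0 = 57.48 N·m.
J = πd⁴/32 = π(0.0485)⁴/32 = 5.432×10^-7 m⁴.
Shear stress varies linearly with radius: τ = T·r/J = 57.48 × 0.0185 / 5.432×10^-7 = 1.957×10^6 Pa.

1.96 N/mm²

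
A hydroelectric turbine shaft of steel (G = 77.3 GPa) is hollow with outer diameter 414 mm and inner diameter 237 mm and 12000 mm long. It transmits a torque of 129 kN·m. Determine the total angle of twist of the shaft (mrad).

7.78 mrad

J = π(d_o⁴ − d_i⁴)/32 = π(0.414⁴ − 0.237⁴)/32 = 2.574×10^-3 m⁴.
θ = T·L/(G·J) = 129000 × 12.0 / (77.3×10⁹ × 2.574×10^-3) = 7.779×10^-3 rad.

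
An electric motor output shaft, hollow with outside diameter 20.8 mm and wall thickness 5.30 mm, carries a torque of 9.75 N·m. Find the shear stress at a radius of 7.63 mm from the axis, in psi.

623 psi

J = π(d_o⁴ − d_i⁴)/32 = π(0.0208⁴ − 0.0102⁴)/32 = 1.731×10^-8 m⁴.
Shear stress varies linearly with radius: τ = T·r/J = 9.750 × 0.00763 / 1.731×10^-8 = 4.297×10^6 Pa.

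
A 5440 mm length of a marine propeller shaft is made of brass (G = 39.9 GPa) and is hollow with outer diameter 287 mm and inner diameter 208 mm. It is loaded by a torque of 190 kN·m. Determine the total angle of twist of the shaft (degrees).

3.08°

J = π(d_o⁴ − d_i⁴)/32 = π(0.287⁴ − 0.208⁴)/32 = 4.823×10^-4 m⁴.
θ = T·L/(G·J) = 190000 × 5.44 / (39.9×10⁹ × 4.823×10^-4) = 0.05371 rad.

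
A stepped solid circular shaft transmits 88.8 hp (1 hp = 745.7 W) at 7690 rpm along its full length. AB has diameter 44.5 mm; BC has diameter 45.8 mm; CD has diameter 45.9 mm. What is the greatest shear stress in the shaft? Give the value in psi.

689 psi

ω = 2π·7690/60 = 805.3 rad/s, so T = P/ω = 88.8×745.7 / 805.3 = 82.23 N·m.
Under the same torque, τ_max = 16T/(πd³) is largest where d is smallest — segment AB (d = 44.5 mm).
τ_max = 16·82.23/(π·(0.0445)³) = 4.752×10^6 Pa.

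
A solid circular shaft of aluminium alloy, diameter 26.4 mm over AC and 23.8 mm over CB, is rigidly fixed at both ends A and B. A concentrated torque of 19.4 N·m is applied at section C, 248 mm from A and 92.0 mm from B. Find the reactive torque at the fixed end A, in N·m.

Compatibility: T_A·a/J_AC = T_B·b/J_CB with T_A + T_B = T₀.
J_AC = 4.77×10^-8 m⁴, J_CB = 3.15×10^-8 m⁴, so T_A = T₀·(J_AC/a)/((J_AC/a)+(J_CB/b)) = 6.977 N·m, T_B = 12.42 N·m.

6.98 N·m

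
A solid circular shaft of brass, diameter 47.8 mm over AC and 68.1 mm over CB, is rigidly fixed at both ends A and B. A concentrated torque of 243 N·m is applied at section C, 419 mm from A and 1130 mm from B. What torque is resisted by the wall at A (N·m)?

Compatibility: T_A·a/J_AC = T_B·b/J_CB with T_A + T_B = T₀.
J_AC = 5.13×10^-7 m⁴, J_CB = 2.11×10^-6 m⁴, so T_A = T₀·(J_AC/a)/((J_AC/a)+(J_CB/b)) = 96.14 N·m, T_B = 146.9 N·m.

96.1 N·m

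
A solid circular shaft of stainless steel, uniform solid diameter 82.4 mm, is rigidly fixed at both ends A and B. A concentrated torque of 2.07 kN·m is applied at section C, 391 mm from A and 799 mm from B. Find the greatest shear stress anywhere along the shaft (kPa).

With uniform GJ and both ends fixed, compatibility θ_AC = θ_CB gives T_A·a = T_B·b, together with T_A + T_B = T₀.
T_A = T₀·b/(a+b) = 2070·799/1190 = 1390 N·m; T_B = 680.1 N·m.
τ in each portion: τ_AC = 1.27×10^7 Pa, τ_CB = 6.19×10^6 Pa; maximum is in AC.
τ_max = T_AC·r/J = 1390·0.0412/4.53×10^-6 = 1.265×10^7 Pa.

12700 kPa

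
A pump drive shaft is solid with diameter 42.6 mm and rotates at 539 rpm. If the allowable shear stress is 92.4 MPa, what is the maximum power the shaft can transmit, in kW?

J = πd⁴/32 = π(0.0426)⁴/32 = 3.233×10^-7 m⁴.
T_max = τ_allow·J/r = 9.24×10^7 × 3.233×10^-7 / 0.0213 = 1403 N·m.
ω = 2π·539/60 = 56.44 rad/s, so P_max = T_max·ω = 7.917×10^4 W.

79.2 kW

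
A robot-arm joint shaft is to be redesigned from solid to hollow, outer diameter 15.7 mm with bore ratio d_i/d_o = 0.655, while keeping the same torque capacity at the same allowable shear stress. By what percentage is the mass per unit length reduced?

34.6 %

Equal τ_max and T ⇒ the solid shaft needs d_s³ = d_o³(1−k⁴), so d_s = 15.7·(1−0.655⁴)^(1/3) = 14.67 mm.
Area ratio A_h/A_s = d_o²(1−k²)/d_s² = (1−k²)/(1−k⁴)^(2/3) = 0.6539.
Mass saving = 1 − 0.6539 = 34.6 %.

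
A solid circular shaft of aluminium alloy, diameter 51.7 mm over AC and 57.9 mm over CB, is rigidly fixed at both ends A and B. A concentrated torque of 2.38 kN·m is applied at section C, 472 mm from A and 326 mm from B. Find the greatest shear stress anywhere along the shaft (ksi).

Compatibility: T_A·a/J_AC = T_B·b/J_CB with T_A + T_B = T₀.
J_AC = 7.01×10^-7 m⁴, J_CB = 1.10×10^-6 m⁴, so T_A = T₀·(J_AC/a)/((J_AC/a)+(J_CB/b)) = 726.1 N·m, T_B = 1654 N·m.
τ in each portion: τ_AC = 2.68×10^7 Pa, τ_CB = 4.34×10^7 Pa; maximum is in CB.
τ_max = T_CB·r/J = 1654·0.0290/1.10×10^-6 = 4.339×10^7 Pa.

6.29 ksi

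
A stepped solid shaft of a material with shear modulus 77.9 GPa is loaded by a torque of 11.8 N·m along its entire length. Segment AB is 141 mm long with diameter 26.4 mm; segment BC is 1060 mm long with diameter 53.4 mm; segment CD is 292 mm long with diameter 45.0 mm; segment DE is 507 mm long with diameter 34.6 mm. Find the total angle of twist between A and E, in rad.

J_AB = π(0.0264)⁴/32 = 4.77×10^-8 m⁴; J_BC = π(0.0534)⁴/32 = 7.98×10^-7 m⁴; J_CD = π(0.0450)⁴/32 = 4.03×10^-7 m⁴; J_DE = π(0.0346)⁴/32 = 1.41×10^-7 m⁴.
θ = (T/G)·Σ L_i/J_i = (11.80/77.9×10⁹)·(0.141/4.77×10^-8 + 1.06/7.98×10^-7 + 0.292/4.03×10^-7 + 0.507/1.41×10^-7) = 1.305×10^-3 rad.

0.00130 rad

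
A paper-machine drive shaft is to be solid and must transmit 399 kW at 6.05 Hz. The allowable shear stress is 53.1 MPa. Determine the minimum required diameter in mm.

100 mm

ω = 2π·6.05 = 38.01 rad/s, so T = P/ω = 399×10³ / 38.01 = 10500 N·m.
For a solid shaft τ_max = 16T/(πd³), so d = (16T/(π τ_allow))^(1/3) = (16·10500/(π·5.31×10^7))^(1/3) = 0.1002 m.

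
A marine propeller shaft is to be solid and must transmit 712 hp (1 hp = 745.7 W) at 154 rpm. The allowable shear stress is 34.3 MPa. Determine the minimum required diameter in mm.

ω = 2π·154/60 = 16.13 rad/s, so T = P/ω = 712×745.7 / 16.13 = 32920 N·m.
For a solid shaft τ_max = 16T/(πd³), so d = (16T/(π τ_allow))^(1/3) = (16·32920/(π·3.43×10^7))^(1/3) = 0.1697 m.

170 mm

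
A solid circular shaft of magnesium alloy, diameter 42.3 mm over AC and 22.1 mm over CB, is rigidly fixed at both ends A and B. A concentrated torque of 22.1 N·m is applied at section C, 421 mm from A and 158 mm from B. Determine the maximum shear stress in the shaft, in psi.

Compatibility: T_A·a/J_AC = T_B·b/J_CB with T_A + T_B = T₀.
J_AC = 3.14×10^-7 m⁴, J_CB = 2.34×10^-8 m⁴, so T_A = T₀·(J_AC/a)/((J_AC/a)+(J_CB/b)) = 18.44 N·m, T_B = 3.661 N·m.
τ in each portion: τ_AC = 1.24×10^6 Pa, τ_CB = 1.73×10^6 Pa; maximum is in CB.
τ_max = T_CB·r/J = 3.661·0.0111/2.34×10^-8 = 1.727×10^6 Pa.

251 psi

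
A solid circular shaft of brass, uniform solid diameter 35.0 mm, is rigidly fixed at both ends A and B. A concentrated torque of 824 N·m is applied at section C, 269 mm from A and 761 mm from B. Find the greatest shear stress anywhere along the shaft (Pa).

7.23e7 Pa

With uniform GJ and both ends fixed, compatibility θ_AC = θ_CB gives T_A·a = T_B·b, together with T_A + T_B = T₀.
T_A = T₀·b/(a+b) = 824.0·761/1030 = 608.8 N·m; T_B = 215.2 N·m.
τ in each portion: τ_AC = 7.23×10^7 Pa, τ_CB = 2.56×10^7 Pa; maximum is in AC.
τ_max = T_AC·r/J = 608.8·0.0175/1.47×10^-7 = 7.232×10^7 Pa.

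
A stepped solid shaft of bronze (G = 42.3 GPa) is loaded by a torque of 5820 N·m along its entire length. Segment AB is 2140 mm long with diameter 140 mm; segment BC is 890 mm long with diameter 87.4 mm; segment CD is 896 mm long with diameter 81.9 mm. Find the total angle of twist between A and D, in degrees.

3.27°

J_AB = π(0.140)⁴/32 = 3.77×10^-5 m⁴; J_BC = π(0.0874)⁴/32 = 5.73×10^-6 m⁴; J_CD = π(0.0819)⁴/32 = 4.42×10^-6 m⁴.
θ = (T/G)·Σ L_i/J_i = (5820/42.3×10⁹)·(2.14/3.77×10^-5 + 0.890/5.73×10^-6 + 0.896/4.42×10^-6) = 0.05709 rad.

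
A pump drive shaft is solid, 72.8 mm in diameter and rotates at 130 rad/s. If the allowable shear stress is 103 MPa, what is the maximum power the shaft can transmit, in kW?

1010 kW

J = πd⁴/32 = π(0.0728)⁴/32 = 2.758×10^-6 m⁴.
T_max = τ_allow·J/r = 1.03×10^8 × 2.758×10^-6 / 0.0364 = 7803 N·m.
ω = 130 rad/s, so P_max = T_max·ω = 1.014×10^6 W.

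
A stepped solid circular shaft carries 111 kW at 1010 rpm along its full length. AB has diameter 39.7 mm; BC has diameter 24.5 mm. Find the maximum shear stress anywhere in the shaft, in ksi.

ω = 2π·1010/60 = 105.8 rad/s, so T = P/ω = 111×10³ / 105.8 = 1049 N·m.
Under the same torque, τ_max = 16T/(πd³) is largest where d is smallest — segment BC (d = 24.5 mm).
τ_max = 16·1049/(π·(0.0245)³) = 3.635×10^8 Pa.

52.7 ksi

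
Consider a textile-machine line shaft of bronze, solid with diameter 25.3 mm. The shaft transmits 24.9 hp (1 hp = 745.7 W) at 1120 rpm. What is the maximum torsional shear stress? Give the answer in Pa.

ω = 2π·1120/60 = 117.3 rad/s, so T = P/ω = 24.9×745.7 / 117.3 = 158.3 N·m.
J = πd⁴/32 = π(0.0253)⁴/32 = 4.022×10^-8 m⁴.
τ_max = T·r/J = 158.3 × 0.0126 / 4.022×10^-8 = 4.979×10^7 Pa.

4.98e7 Pa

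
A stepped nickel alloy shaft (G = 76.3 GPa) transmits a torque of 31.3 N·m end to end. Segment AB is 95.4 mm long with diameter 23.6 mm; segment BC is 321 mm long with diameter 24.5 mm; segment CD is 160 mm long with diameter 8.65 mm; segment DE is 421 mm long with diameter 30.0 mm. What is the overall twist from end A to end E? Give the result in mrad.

J_AB = π(0.0236)⁴/32 = 3.05×10^-8 m⁴; J_BC = π(0.0245)⁴/32 = 3.54×10^-8 m⁴; J_CD = π(0.00865)⁴/32 = 5.50×10^-10 m⁴; J_DE = π(0.0300)⁴/32 = 7.95×10^-8 m⁴.
θ = (T/G)·Σ L_i/J_i = (31.30/76.3×10⁹)·(0.0954/3.05×10^-8 + 0.321/3.54×10^-8 + 0.160/5.50×10^-10 + 0.421/7.95×10^-8) = 0.1266 rad.

127 mrad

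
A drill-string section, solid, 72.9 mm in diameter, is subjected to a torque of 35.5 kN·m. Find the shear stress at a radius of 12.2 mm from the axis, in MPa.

J = πd⁴/32 = π(0.0729)⁴/32 = 2.773×10^-6 m⁴.
Shear stress varies linearly with radius: τ = T·r/J = 35500 × 0.0122 / 2.773×10^-6 = 1.562×10^8 Pa.

156 MPa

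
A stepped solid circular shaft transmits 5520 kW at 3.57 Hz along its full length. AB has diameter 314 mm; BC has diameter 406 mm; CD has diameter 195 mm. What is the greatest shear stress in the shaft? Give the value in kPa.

ω = 2π·3.57 = 22.43 rad/s, so T = P/ω = 5520×10³ / 22.43 = 246100 N·m.
Under the same torque, τ_max = 16T/(πd³) is largest where d is smallest — segment CD (d = 195 mm).
τ_max = 16·246100/(π·(0.195)³) = 1.690×10^8 Pa.

169000 kPa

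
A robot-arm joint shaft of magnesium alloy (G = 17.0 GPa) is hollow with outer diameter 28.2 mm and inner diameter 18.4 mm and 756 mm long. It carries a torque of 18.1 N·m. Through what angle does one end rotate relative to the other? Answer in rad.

0.0158 rad

J = π(d_o⁴ − d_i⁴)/32 = π(0.0282⁴ − 0.0184⁴)/32 = 5.083×10^-8 m⁴.
θ = T·L/(G·J) = 18.10 × 0.756 / (17.0×10⁹ × 5.083×10^-8) = 0.01583 rad.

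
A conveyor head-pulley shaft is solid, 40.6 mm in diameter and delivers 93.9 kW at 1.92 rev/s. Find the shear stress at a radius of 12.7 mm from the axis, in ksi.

53.7 ksi

ω = 2π·1.92 = 12.06 rad/s, so T = P/ω = 93.9×10³ / 12.06 = 7784 N·m.
J = πd⁴/32 = π(0.0406)⁴/32 = 2.667×10^-7 m⁴.
Shear stress varies linearly with radius: τ = T·r/J = 7784 × 0.0127 / 2.667×10^-7 = 3.706×10^8 Pa.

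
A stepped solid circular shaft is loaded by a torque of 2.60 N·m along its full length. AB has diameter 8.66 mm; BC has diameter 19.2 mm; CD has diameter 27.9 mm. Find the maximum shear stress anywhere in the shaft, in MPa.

20.4 MPa

Under the same torque, τ_max = 16T/(πd³) is largest where d is smallest — segment AB (d = 8.66 mm).
τ_max = 16·2.600/(π·(0.00866)³) = 2.039×10^7 Pa.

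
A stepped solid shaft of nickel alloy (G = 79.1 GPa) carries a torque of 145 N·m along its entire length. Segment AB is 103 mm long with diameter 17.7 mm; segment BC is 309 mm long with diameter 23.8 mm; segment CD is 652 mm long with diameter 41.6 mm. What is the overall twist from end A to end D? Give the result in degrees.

2.39°

J_AB = π(0.0177)⁴/32 = 9.64×10^-9 m⁴; J_BC = π(0.0238)⁴/32 = 3.15×10^-8 m⁴; J_CD = π(0.0416)⁴/32 = 2.94×10^-7 m⁴.
θ = (T/G)·Σ L_i/J_i = (145.0/79.1×10⁹)·(0.103/9.64×10^-9 + 0.309/3.15×10^-8 + 0.652/2.94×10^-7) = 0.04164 rad.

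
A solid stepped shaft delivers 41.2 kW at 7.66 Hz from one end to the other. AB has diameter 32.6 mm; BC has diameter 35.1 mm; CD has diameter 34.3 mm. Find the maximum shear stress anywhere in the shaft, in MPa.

ω = 2π·7.66 = 48.13 rad/s, so T = P/ω = 41.2×10³ / 48.13 = 856.0 N·m.
Under the same torque, τ_max = 16T/(πd³) is largest where d is smallest — segment AB (d = 32.6 mm).
τ_max = 16·856.0/(π·(0.0326)³) = 1.258×10^8 Pa.

126 MPa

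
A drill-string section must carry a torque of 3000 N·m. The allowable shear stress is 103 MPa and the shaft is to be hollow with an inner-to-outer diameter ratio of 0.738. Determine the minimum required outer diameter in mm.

59.5 mm

For a hollow shaft with d_i/d_o = 0.738: τ_max = 16T/(π d_o³ (1−k⁴)), so d_o = [16T/(π τ_allow (1−k⁴))]^(1/3) = [16·3000/(π·1.03×10^8·0.7034)]^(1/3) = 0.05952 m.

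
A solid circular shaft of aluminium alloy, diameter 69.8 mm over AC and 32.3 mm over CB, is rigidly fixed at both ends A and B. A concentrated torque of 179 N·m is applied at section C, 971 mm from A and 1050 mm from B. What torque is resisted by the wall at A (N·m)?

172 N·m

Compatibility: T_A·a/J_AC = T_B·b/J_CB with T_A + T_B = T₀.
J_AC = 2.33×10^-6 m⁴, J_CB = 1.07×10^-7 m⁴, so T_A = T₀·(J_AC/a)/((J_AC/a)+(J_CB/b)) = 171.7 N·m, T_B = 7.282 N·m.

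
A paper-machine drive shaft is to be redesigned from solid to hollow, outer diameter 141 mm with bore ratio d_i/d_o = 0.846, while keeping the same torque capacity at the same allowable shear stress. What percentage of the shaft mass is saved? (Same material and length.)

Equal τ_max and T ⇒ the solid shaft needs d_s³ = d_o³(1−k⁴), so d_s = 141·(1−0.846⁴)^(1/3) = 111.0 mm.
Area ratio A_h/A_s = d_o²(1−k²)/d_s² = (1−k²)/(1−k⁴)^(2/3) = 0.4588.
Mass saving = 1 − 0.4588 = 54.1 %.

54.1 %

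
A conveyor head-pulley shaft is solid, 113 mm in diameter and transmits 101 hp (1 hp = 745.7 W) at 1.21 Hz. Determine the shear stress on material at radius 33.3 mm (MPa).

20.6 MPa

ω = 2π·1.21 = 7.603 rad/s, so T = P/ω = 101×745.7 / 7.603 = 9907 N·m.
J = πd⁴/32 = π(0.113)⁴/32 = 1.601×10^-5 m⁴.
Shear stress varies linearly with radius: τ = T·r/J = 9907 × 0.0333 / 1.601×10^-5 = 2.061×10^7 Pa.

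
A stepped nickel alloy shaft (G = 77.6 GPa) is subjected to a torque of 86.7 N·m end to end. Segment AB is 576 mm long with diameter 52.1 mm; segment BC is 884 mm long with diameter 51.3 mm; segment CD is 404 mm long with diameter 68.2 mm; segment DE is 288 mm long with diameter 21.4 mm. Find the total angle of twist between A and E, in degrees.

1.04°

J_AB = π(0.0521)⁴/32 = 7.23×10^-7 m⁴; J_BC = π(0.0513)⁴/32 = 6.80×10^-7 m⁴; J_CD = π(0.0682)⁴/32 = 2.12×10^-6 m⁴; J_DE = π(0.0214)⁴/32 = 2.06×10^-8 m⁴.
θ = (T/G)·Σ L_i/J_i = (86.70/77.6×10⁹)·(0.576/7.23×10^-7 + 0.884/6.80×10^-7 + 0.404/2.12×10^-6 + 0.288/2.06×10^-8) = 0.01818 rad.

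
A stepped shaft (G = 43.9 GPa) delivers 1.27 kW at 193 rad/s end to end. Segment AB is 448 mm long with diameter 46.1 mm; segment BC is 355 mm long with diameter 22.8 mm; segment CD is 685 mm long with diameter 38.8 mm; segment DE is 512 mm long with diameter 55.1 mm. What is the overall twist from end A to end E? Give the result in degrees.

0.155°

ω = 193 rad/s, so T = P/ω = 1.27×10³ / 193.0 = 6.580 N·m.
J_AB = π(0.0461)⁴/32 = 4.43×10^-7 m⁴; J_BC = π(0.0228)⁴/32 = 2.65×10^-8 m⁴; J_CD = π(0.0388)⁴/32 = 2.22×10^-7 m⁴; J_DE = π(0.0551)⁴/32 = 9.05×10^-7 m⁴.
θ = (T/G)·Σ L_i/J_i = (6.580/43.9×10⁹)·(0.448/4.43×10^-7 + 0.355/2.65×10^-8 + 0.685/2.22×10^-7 + 0.512/9.05×10^-7) = 2.703×10^-3 rad.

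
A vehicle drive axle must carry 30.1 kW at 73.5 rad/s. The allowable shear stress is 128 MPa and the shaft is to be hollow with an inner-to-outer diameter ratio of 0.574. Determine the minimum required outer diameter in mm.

26.3 mm

ω = 73.5 rad/s, so T = P/ω = 30.1×10³ / 73.50 = 409.5 N·m.
For a hollow shaft with d_i/d_o = 0.574: τ_max = 16T/(π d_o³ (1−k⁴)), so d_o = [16T/(π τ_allow (1−k⁴))]^(1/3) = [16·409.5/(π·1.28×10^8·0.8914)]^(1/3) = 0.02634 m.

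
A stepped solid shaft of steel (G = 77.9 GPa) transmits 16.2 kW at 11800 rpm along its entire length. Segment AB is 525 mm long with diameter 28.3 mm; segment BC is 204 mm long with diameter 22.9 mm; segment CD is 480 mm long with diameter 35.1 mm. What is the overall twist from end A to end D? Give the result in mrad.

3.22 mrad

ω = 2π·11800/60 = 1236 rad/s, so T = P/ω = 16.2×10³ / 1236 = 13.11 N·m.
J_AB = π(0.0283)⁴/32 = 6.30×10^-8 m⁴; J_BC = π(0.0229)⁴/32 = 2.70×10^-8 m⁴; J_CD = π(0.0351)⁴/32 = 1.49×10^-7 m⁴.
θ = (T/G)·Σ L_i/J_i = (13.11/77.9×10⁹)·(0.525/6.30×10^-8 + 0.204/2.70×10^-8 + 0.480/1.49×10^-7) = 3.217×10^-3 rad.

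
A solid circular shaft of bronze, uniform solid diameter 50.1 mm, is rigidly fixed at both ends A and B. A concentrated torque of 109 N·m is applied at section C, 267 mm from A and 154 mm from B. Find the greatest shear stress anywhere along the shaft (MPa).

With uniform GJ and both ends fixed, compatibility θ_AC = θ_CB gives T_A·a = T_B·b, together with T_A + T_B = T₀.
T_A = T₀·b/(a+b) = 109.0·154/421.0 = 39.87 N·m; T_B = 69.13 N·m.
τ in each portion: τ_AC = 1.61×10^6 Pa, τ_CB = 2.80×10^6 Pa; maximum is in CB.
τ_max = T_CB·r/J = 69.13·0.0250/6.19×10^-7 = 2.800×10^6 Pa.

2.80 MPa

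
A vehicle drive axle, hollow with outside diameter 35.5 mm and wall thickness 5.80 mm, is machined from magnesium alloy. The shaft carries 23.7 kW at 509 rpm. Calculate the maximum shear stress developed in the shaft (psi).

ω = 2π·509/60 = 53.30 rad/s, so T = P/ω = 23.7×10³ / 53.30 = 444.6 N·m.
J = π(d_o⁴ − d_i⁴)/32 = π(0.0355⁴ − 0.0239⁴)/32 = 1.239×10^-7 m⁴.
τ_max = T·r/J = 444.6 × 0.0177 / 1.239×10^-7 = 6.370×10^7 Pa.

9240 psi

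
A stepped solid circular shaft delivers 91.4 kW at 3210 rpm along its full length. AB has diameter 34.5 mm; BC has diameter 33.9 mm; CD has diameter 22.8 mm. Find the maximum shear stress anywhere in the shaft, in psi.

16900 psi

ω = 2π·3210/60 = 336.2 rad/s, so T = P/ω = 91.4×10³ / 336.2 = 271.9 N·m.
Under the same torque, τ_max = 16T/(πd³) is largest where d is smallest — segment CD (d = 22.8 mm).
τ_max = 16·271.9/(π·(0.0228)³) = 1.168×10^8 Pa.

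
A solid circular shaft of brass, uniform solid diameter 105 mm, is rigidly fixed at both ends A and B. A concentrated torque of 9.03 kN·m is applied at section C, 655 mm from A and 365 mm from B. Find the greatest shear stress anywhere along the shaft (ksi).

With uniform GJ and both ends fixed, compatibility θ_AC = θ_CB gives T_A·a = T_B·b, together with T_A + T_B = T₀.
T_A = T₀·b/(a+b) = 9030·365/1020 = 3231 N·m; T_B = 5799 N·m.
τ in each portion: τ_AC = 1.42×10^7 Pa, τ_CB = 2.55×10^7 Pa; maximum is in CB.
τ_max = T_CB·r/J = 5799·0.0525/1.19×10^-5 = 2.551×10^7 Pa.

3.70 ksi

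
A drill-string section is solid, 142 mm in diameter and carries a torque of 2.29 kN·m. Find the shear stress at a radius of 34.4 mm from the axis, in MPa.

1.97 MPa

J = πd⁴/32 = π(0.142)⁴/32 = 3.992×10^-5 m⁴.
Shear stress varies linearly with radius: τ = T·r/J = 2290 × 0.0344 / 3.992×10^-5 = 1.974×10^6 Pa.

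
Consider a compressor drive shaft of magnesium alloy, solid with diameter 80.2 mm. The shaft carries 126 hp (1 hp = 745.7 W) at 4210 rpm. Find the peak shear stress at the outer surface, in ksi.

0.305 ksi

ω = 2π·4210/60 = 440.9 rad/s, so T = P/ω = 126×745.7 / 440.9 = 213.1 N·m.
J = πd⁴/32 = π(0.0802)⁴/32 = 4.062×10^-6 m⁴.
τ_max = T·r/J = 213.1 × 0.0401 / 4.062×10^-6 = 2.104×10^6 Pa.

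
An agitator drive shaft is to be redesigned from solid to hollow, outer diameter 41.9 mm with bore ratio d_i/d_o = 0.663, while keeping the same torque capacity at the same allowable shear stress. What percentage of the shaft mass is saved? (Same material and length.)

Equal τ_max and T ⇒ the solid shaft needs d_s³ = d_o³(1−k⁴), so d_s = 41.9·(1−0.663⁴)^(1/3) = 39.01 mm.
Area ratio A_h/A_s = d_o²(1−k²)/d_s² = (1−k²)/(1−k⁴)^(2/3) = 0.6467.
Mass saving = 1 − 0.6467 = 35.3 %.

35.3 %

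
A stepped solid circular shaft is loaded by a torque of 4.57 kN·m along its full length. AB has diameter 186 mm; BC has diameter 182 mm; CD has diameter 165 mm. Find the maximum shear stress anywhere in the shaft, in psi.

Under the same torque, τ_max = 16T/(πd³) is largest where d is smallest — segment CD (d = 165 mm).
τ_max = 16·4570/(π·(0.165)³) = 5.181×10^6 Pa.

751 psi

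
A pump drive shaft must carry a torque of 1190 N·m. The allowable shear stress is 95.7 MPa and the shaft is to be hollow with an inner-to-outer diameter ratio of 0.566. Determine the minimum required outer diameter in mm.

41.3 mm

For a hollow shaft with d_i/d_o = 0.566: τ_max = 16T/(π d_o³ (1−k⁴)), so d_o = [16T/(π τ_allow (1−k⁴))]^(1/3) = [16·1190/(π·9.57×10^7·0.8974)]^(1/3) = 0.04132 m.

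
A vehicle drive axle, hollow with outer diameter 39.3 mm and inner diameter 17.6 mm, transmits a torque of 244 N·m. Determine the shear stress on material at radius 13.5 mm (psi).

2130 psi

J = π(d_o⁴ − d_i⁴)/32 = π(0.0393⁴ − 0.0176⁴)/32 = 2.248×10^-7 m⁴.
Shear stress varies linearly with radius: τ = T·r/J = 244.0 × 0.0135 / 2.248×10^-7 = 1.465×10^7 Pa.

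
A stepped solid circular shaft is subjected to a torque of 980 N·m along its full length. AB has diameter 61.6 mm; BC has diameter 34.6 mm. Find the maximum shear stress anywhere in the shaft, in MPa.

120 MPa

Under the same torque, τ_max = 16T/(πd³) is largest where d is smallest — segment BC (d = 34.6 mm).
τ_max = 16·980.0/(π·(0.0346)³) = 1.205×10^8 Pa.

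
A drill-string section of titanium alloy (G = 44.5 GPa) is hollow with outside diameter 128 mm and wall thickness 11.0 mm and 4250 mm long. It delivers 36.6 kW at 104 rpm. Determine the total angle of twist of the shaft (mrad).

ω = 2π·104/60 = 10.89 rad/s, so T = P/ω = 36.6×10³ / 10.89 = 3361 N·m.
J = π(d_o⁴ − d_i⁴)/32 = π(0.128⁴ − 0.106⁴)/32 = 1.396×10^-5 m⁴.
θ = T·L/(G·J) = 3361 × 4.25 / (44.5×10⁹ × 1.396×10^-5) = 0.02299 rad.

23.0 mrad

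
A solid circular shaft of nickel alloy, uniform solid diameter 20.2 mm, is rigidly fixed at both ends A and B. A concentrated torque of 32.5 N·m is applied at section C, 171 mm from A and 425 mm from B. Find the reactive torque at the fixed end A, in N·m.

With uniform GJ and both ends fixed, compatibility θ_AC = θ_CB gives T_A·a = T_B·b, together with T_A + T_B = T₀.
T_A = T₀·b/(a+b) = 32.50·425/596.0 = 23.18 N·m; T_B = 9.325 N·m.

23.2 N·m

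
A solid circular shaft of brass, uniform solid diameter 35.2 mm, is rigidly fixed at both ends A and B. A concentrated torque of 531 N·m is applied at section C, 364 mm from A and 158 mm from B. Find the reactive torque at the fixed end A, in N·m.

161 N·m

With uniform GJ and both ends fixed, compatibility θ_AC = θ_CB gives T_A·a = T_B·b, together with T_A + T_B = T₀.
T_A = T₀·b/(a+b) = 531.0·158/522.0 = 160.7 N·m; T_B = 370.3 N·m.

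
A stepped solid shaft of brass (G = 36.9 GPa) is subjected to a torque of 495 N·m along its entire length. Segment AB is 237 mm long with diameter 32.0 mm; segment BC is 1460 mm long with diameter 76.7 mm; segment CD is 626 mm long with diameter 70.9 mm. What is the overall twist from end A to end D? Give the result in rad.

J_AB = π(0.0320)⁴/32 = 1.03×10^-7 m⁴; J_BC = π(0.0767)⁴/32 = 3.40×10^-6 m⁴; J_CD = π(0.0709)⁴/32 = 2.48×10^-6 m⁴.
θ = (T/G)·Σ L_i/J_i = (495.0/36.9×10⁹)·(0.237/1.03×10^-7 + 1.46/3.40×10^-6 + 0.626/2.48×10^-6) = 0.04003 rad.

0.0400 rad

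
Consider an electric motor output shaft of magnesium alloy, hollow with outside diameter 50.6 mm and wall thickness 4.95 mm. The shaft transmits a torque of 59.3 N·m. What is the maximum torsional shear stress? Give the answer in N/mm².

J = π(d_o⁴ − d_i⁴)/32 = π(0.0506⁴ − 0.0407⁴)/32 = 3.742×10^-7 m⁴.
τ_max = T·r/J = 59.30 × 0.0253 / 3.742×10^-7 = 4.009×10^6 Pa.

4.01 N/mm²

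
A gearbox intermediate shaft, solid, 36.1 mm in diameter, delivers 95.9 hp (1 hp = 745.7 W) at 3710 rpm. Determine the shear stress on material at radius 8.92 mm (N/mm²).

ω = 2π·3710/60 = 388.5 rad/s, so T = P/ω = 95.9×745.7 / 388.5 = 184.1 N·m.
J = πd⁴/32 = π(0.0361)⁴/32 = 1.667×10^-7 m⁴.
Shear stress varies linearly with radius: τ = T·r/J = 184.1 × 0.00892 / 1.667×10^-7 = 9.847×10^6 Pa.

9.85 N/mm²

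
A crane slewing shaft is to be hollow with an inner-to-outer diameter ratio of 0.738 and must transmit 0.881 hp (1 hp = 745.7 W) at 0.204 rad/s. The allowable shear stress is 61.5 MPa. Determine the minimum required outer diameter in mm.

72.4 mm

ω = 0.204 rad/s, so T = P/ω = 0.881×745.7 / 0.2040 = 3220 N·m.
For a hollow shaft with d_i/d_o = 0.738: τ_max = 16T/(π d_o³ (1−k⁴)), so d_o = [16T/(π τ_allow (1−k⁴))]^(1/3) = [16·3220/(π·6.15×10^7·0.7034)]^(1/3) = 0.07238 m.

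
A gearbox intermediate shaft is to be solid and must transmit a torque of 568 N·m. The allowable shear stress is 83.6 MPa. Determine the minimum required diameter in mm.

For a solid shaft τ_max = 16T/(πd³), so d = (16T/(π τ_allow))^(1/3) = (16·568.0/(π·8.36×10^7))^(1/3) = 0.03259 m.

32.6 mm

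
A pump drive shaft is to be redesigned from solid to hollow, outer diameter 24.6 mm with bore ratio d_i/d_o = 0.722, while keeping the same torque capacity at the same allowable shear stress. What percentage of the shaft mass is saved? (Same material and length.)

Equal τ_max and T ⇒ the solid shaft needs d_s³ = d_o³(1−k⁴), so d_s = 24.6·(1−0.722⁴)^(1/3) = 22.13 mm.
Area ratio A_h/A_s = d_o²(1−k²)/d_s² = (1−k²)/(1−k⁴)^(2/3) = 0.5914.
Mass saving = 1 − 0.5914 = 40.9 %.

40.9 %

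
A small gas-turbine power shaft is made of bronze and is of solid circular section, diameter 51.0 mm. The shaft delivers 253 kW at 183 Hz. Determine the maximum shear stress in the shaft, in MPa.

8.45 MPa

ω = 2π·183 = 1150 rad/s, so T = P/ω = 253×10³ / 1150 = 220.0 N·m.
J = πd⁴/32 = π(0.0510)⁴/32 = 6.642×10^-7 m⁴.
τ_max = T·r/J = 220.0 × 0.0255 / 6.642×10^-7 = 8.448×10^6 Pa.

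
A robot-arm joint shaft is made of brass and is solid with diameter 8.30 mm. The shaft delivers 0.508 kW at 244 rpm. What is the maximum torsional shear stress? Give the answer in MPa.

177 MPa

ω = 2π·244/60 = 25.55 rad/s, so T = P/ω = 0.508×10³ / 25.55 = 19.88 N·m.
J = πd⁴/32 = π(0.00830)⁴/32 = 4.659×10^-10 m⁴.
τ_max = T·r/J = 19.88 × 0.00415 / 4.659×10^-10 = 1.771×10^8 Pa.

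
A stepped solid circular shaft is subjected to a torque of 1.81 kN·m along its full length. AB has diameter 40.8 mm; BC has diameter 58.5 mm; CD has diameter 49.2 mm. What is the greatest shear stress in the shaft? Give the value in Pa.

1.36e8 Pa

Under the same torque, τ_max = 16T/(πd³) is largest where d is smallest — segment AB (d = 40.8 mm).
τ_max = 16·1810/(π·(0.0408)³) = 1.357×10^8 Pa.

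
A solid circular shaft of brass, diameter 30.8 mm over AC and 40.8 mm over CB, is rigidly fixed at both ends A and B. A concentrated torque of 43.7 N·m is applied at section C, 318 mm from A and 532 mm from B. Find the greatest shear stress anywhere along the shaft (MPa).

2.68 MPa

Compatibility: T_A·a/J_AC = T_B·b/J_CB with T_A + T_B = T₀.
J_AC = 8.83×10^-8 m⁴, J_CB = 2.72×10^-7 m⁴, so T_A = T₀·(J_AC/a)/((J_AC/a)+(J_CB/b)) = 15.38 N·m, T_B = 28.32 N·m.
τ in each portion: τ_AC = 2.68×10^6 Pa, τ_CB = 2.12×10^6 Pa; maximum is in AC.
τ_max = T_AC·r/J = 15.38·0.0154/8.83×10^-8 = 2.682×10^6 Pa.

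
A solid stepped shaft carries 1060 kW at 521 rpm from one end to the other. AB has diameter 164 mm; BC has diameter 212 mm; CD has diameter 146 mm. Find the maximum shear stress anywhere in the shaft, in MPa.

ω = 2π·521/60 = 54.56 rad/s, so T = P/ω = 1060×10³ / 54.56 = 19430 N·m.
Under the same torque, τ_max = 16T/(πd³) is largest where d is smallest — segment CD (d = 146 mm).
τ_max = 16·19430/(π·(0.146)³) = 3.179×10^7 Pa.

31.8 MPa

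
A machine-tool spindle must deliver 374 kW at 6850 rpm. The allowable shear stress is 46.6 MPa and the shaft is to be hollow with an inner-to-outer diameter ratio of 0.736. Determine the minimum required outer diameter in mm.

ω = 2π·6850/60 = 717.3 rad/s, so T = P/ω = 374×10³ / 717.3 = 521.4 N·m.
For a hollow shaft with d_i/d_o = 0.736: τ_max = 16T/(π d_o³ (1−k⁴)), so d_o = [16T/(π τ_allow (1−k⁴))]^(1/3) = [16·521.4/(π·4.66×10^7·0.7066)]^(1/3) = 0.04320 m.

43.2 mm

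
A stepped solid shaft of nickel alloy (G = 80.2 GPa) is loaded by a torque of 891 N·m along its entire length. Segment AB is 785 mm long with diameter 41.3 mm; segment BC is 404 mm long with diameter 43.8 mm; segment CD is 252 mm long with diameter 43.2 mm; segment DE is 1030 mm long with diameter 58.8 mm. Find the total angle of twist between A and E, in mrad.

J_AB = π(0.0413)⁴/32 = 2.86×10^-7 m⁴; J_BC = π(0.0438)⁴/32 = 3.61×10^-7 m⁴; J_CD = π(0.0432)⁴/32 = 3.42×10^-7 m⁴; J_DE = π(0.0588)⁴/32 = 1.17×10^-6 m⁴.
θ = (T/G)·Σ L_i/J_i = (891.0/80.2×10⁹)·(0.785/2.86×10^-7 + 0.404/3.61×10^-7 + 0.252/3.42×10^-7 + 1.03/1.17×10^-6) = 0.06089 rad.

60.9 mrad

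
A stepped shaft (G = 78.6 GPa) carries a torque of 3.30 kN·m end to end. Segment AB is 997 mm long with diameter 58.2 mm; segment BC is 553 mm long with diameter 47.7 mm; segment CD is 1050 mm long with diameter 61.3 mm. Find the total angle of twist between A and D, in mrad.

J_AB = π(0.0582)⁴/32 = 1.13×10^-6 m⁴; J_BC = π(0.0477)⁴/32 = 5.08×10^-7 m⁴; J_CD = π(0.0613)⁴/32 = 1.39×10^-6 m⁴.
θ = (T/G)·Σ L_i/J_i = (3300/78.6×10⁹)·(0.997/1.13×10^-6 + 0.553/5.08×10^-7 + 1.05/1.39×10^-6) = 0.1146 rad.

115 mrad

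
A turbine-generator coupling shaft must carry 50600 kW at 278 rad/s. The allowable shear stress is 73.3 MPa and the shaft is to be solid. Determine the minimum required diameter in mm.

233 mm

ω = 278 rad/s, so T = P/ω = 50600×10³ / 278.0 = 182000 N·m.
For a solid shaft τ_max = 16T/(πd³), so d = (16T/(π τ_allow))^(1/3) = (16·182000/(π·7.33×10^7))^(1/3) = 0.2330 m.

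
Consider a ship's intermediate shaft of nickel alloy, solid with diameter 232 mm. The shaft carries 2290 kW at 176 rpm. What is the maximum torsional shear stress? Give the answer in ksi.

7.35 ksi

ω = 2π·176/60 = 18.43 rad/s, so T = P/ω = 2290×10³ / 18.43 = 124200 N·m.
J = πd⁴/32 = π(0.232)⁴/32 = 2.844×10^-4 m⁴.
τ_max = T·r/J = 124200 × 0.116 / 2.844×10^-4 = 5.068×10^7 Pa.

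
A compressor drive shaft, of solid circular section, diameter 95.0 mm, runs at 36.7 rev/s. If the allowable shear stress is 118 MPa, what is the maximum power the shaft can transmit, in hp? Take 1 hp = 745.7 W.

J = πd⁴/32 = π(0.0950)⁴/32 = 7.996×10^-6 m⁴.
T_max = τ_allow·J/r = 1.18×10^8 × 7.996×10^-6 / 0.0475 = 19860 N·m.
ω = 2π·36.7 = 230.6 rad/s, so P_max = T_max·ω = 4.581×10^6 W.

6140 hp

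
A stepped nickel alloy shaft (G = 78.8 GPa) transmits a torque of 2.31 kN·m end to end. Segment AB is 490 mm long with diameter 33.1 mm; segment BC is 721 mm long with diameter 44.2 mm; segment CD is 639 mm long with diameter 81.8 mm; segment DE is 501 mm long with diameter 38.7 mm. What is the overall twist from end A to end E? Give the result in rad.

0.249 rad

J_AB = π(0.0331)⁴/32 = 1.18×10^-7 m⁴; J_BC = π(0.0442)⁴/32 = 3.75×10^-7 m⁴; J_CD = π(0.0818)⁴/32 = 4.40×10^-6 m⁴; J_DE = π(0.0387)⁴/32 = 2.20×10^-7 m⁴.
θ = (T/G)·Σ L_i/J_i = (2310/78.8×10⁹)·(0.490/1.18×10^-7 + 0.721/3.75×10^-7 + 0.639/4.40×10^-6 + 0.501/2.20×10^-7) = 0.2493 rad.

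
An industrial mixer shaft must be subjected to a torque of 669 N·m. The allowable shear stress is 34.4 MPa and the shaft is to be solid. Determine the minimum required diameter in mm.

For a solid shaft τ_max = 16T/(πd³), so d = (16T/(π τ_allow))^(1/3) = (16·669.0/(π·3.44×10^7))^(1/3) = 0.04627 m.

46.3 mm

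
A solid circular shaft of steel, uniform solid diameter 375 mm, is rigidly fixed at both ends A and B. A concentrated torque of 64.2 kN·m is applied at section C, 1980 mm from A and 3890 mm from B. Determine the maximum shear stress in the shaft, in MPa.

With uniform GJ and both ends fixed, compatibility θ_AC = θ_CB gives T_A·a = T_B·b, together with T_A + T_B = T₀.
T_A = T₀·b/(a+b) = 64200·3890/5870 = 42540 N·m; T_B = 21660 N·m.
τ in each portion: τ_AC = 4.11×10^6 Pa, τ_CB = 2.09×10^6 Pa; maximum is in AC.
τ_max = T_AC·r/J = 42540·0.188/1.94×10^-3 = 4.109×10^6 Pa.

4.11 MPa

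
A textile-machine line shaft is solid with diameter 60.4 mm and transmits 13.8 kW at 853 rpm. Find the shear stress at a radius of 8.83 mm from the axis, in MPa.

1.04 MPa

ω = 2π·853/60 = 89.33 rad/s, so T = P/ω = 13.8×10³ / 89.33 = 154.5 N·m.
J = πd⁴/32 = π(0.0604)⁴/32 = 1.307×10^-6 m⁴.
Shear stress varies linearly with radius: τ = T·r/J = 154.5 × 0.00883 / 1.307×10^-6 = 1.044×10^6 Pa.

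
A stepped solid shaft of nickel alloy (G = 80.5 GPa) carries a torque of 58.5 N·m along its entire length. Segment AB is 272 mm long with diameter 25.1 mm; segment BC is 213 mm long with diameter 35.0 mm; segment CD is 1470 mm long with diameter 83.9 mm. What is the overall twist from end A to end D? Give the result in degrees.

J_AB = π(0.0251)⁴/32 = 3.90×10^-8 m⁴; J_BC = π(0.0350)⁴/32 = 1.47×10^-7 m⁴; J_CD = π(0.0839)⁴/32 = 4.86×10^-6 m⁴.
θ = (T/G)·Σ L_i/J_i = (58.50/80.5×10⁹)·(0.272/3.90×10^-8 + 0.213/1.47×10^-7 + 1.47/4.86×10^-6) = 6.343×10^-3 rad.

0.363°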